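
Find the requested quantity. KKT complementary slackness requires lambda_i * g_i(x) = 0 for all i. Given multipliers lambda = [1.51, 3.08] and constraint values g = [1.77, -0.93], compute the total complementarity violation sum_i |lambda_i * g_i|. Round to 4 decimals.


KKT complementary slackness check:
lambda_1 * g_1 = 1.51 * 1.77 = 2.6727
lambda_2 * g_2 = 3.08 * -0.93 = -2.8644
Total violation = 2.6727 + 2.8644 = 5.5371


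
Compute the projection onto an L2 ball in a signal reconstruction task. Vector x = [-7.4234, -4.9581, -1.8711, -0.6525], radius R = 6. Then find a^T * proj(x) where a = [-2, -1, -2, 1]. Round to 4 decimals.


Step 1: Compute ||x|| (intermediates to 6 decimals).
||x|| = sqrt((-7.4234)^2 + (-4.9581)^2 + (-1.8711)^2 + (-0.6525)^2) = 9.1442
Step 2: Project.
Since ||x|| > R, scale = R/||x|| = 6/9.1442 = 0.656154, proj(x) = scale * x
proj(x) = [-4.870894, -3.253277, -1.22773, -0.42814]
Step 3: Dot product.
a^T * proj(x) = -2*(-4.870894) - 1*(-3.253277) - 2*(-1.22773) + 1*(-0.42814) = 15.0224


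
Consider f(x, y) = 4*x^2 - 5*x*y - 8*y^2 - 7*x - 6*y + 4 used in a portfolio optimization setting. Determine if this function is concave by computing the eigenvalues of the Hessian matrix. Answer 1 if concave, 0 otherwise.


The Hessian of f(x,y) = 4*x^2 - 5*x*y - 8*y^2 - 7*x - 6*y + 4 is:
H = [[8, -5], [-5, -16]]
Trace = 8 - 16 = -8
Determinant = 8*-16 - (-5)^2 = -153
Discriminant = (-8)^2 - 4*-153 = 676.0
Eigenvalues: lambda_1 = -17.0, lambda_2 = 9.0
The function is not concave.

0


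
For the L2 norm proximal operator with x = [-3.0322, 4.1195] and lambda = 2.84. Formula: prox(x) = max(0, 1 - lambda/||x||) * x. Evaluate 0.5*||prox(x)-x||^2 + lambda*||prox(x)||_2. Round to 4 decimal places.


Step 1: Compute ||x||.
||x|| = 5.1151
Step 2: Compute scaling factor.
scale = max(0, 1 - 2.84/5.1151) = 0.4448
Step 3: prox(x) = [-1.3487, 1.8323]
||prox(x)|| = 2.2751
Step 4: Proximal objective.
0.5*||prox-x||^2 = 4.0328
lambda*||prox|| = 6.4613
Total = 10.4942


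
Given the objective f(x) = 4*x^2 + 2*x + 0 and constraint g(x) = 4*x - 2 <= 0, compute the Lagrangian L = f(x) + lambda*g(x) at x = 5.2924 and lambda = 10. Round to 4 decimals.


Step 1: Evaluate f(x).
f(5.2924) = 4*5.2924^2 + 2*5.2924 + 0 = 122.6228
Step 2: Evaluate g(x).
g(5.2924) = 4*5.2924 - 2 = 19.1696
Step 3: Compute Lagrangian.
L = 122.6228 + 10*19.1696 = 314.3188


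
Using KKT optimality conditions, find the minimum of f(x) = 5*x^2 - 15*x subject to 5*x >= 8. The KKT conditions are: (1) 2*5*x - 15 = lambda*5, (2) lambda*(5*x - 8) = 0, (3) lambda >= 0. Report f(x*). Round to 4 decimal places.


Step 1: Try lambda = 0 (constraint inactive).
x_unc = 15/(2*5) = 1.5
Check: 5*1.5 = 7.5 < 8 -- violated!
Step 2: Constraint must be active: 5*x = 8
x* = 8/5 = 1.6
lambda = (2*5*1.6 - 15)/5 = 0.2
Step 3: Compute optimal value.
f(x*) = 5*1.6^2 - 15*1.6 = -11.2


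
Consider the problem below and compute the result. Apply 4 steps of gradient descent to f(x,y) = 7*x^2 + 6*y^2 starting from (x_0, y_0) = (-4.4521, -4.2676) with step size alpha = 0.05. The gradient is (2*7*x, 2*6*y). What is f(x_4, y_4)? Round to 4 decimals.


Gradient descent on f(x,y) = 7*x^2 + 6*y^2.
Starting point: (-4.4521, -4.2676), alpha = 0.05
Step 1: grad_x = 2*7*-4.4521 = -62.3294, grad_y = 2*6*-4.2676 = -51.2112
  x_1 = -4.4521 - 0.05*-62.3294 = -1.3356
  y_1 = -4.2676 - 0.05*-51.2112 = -1.707
Step 2: grad_x = 2*7*-1.3356 = -18.6988, grad_y = 2*6*-1.707 = -20.4845
  x_2 = -1.3356 - 0.05*-18.6988 = -0.4007
  y_2 = -1.707 - 0.05*-20.4845 = -0.6828
Step 3: grad_x = 2*7*-0.4007 = -5.6096, grad_y = 2*6*-0.6828 = -8.1938
  x_3 = -0.4007 - 0.05*-5.6096 = -0.1202
  y_3 = -0.6828 - 0.05*-8.1938 = -0.2731
Step 4: grad_x = 2*7*-0.1202 = -1.6829, grad_y = 2*6*-0.2731 = -3.2775
  x_4 = -0.1202 - 0.05*-1.6829 = -0.0361
  y_4 = -0.2731 - 0.05*-3.2775 = -0.1093
f(-0.0361, -0.1093) = 7*(-0.0361)^2 + 6*(-0.1093)^2 = 0.0807


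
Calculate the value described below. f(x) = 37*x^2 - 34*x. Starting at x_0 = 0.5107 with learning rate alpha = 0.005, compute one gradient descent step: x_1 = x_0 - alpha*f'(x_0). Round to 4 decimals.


We compute the gradient at x_0 and apply the update.
f'(x) = 74*x - 34
f'(0.5107) = 74*0.5107 - 34 = 3.7918
x_1 = 0.5107 - 0.005*3.7918 = 0.4917


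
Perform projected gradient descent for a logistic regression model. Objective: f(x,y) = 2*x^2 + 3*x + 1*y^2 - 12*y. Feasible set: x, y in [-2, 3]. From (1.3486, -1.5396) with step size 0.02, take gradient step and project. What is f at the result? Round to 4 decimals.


Step 1: Compute gradient at (1.3486, -1.5396).
grad_x = 2*2*1.3486 + 3 = 8.3944
grad_y = 2*1*-1.5396 - 12 = -15.0792
Step 2: Gradient step.
x_raw = 1.3486 - 0.02*8.3944 = 1.1807
y_raw = -1.5396 - 0.02*-15.0792 = -1.238
Step 3: Project onto [-2, 3].
x_proj = clip(1.1807) = 1.1807
y_proj = clip(-1.238) = -1.238
Step 4: Evaluate f.
f(1.1807, -1.238) = 22.7192


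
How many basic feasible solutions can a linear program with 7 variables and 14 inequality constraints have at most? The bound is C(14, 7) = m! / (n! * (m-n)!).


Each vertex corresponds to some choice of n active constraints out of m, so the number of vertices is at most C(m, n) = m! / (n!(m-n)!).
m = 14, n = 7
Numerator: 14 * 13 * 12 * 11 * 10 * 9 * 8
Denominator: 7! = 5040
C(14, 7) = 3432


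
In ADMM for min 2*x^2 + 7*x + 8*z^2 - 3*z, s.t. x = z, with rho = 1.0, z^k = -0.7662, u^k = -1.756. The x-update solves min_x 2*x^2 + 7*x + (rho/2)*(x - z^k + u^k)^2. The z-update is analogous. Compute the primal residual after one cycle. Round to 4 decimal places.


ADMM iteration with rho = 1.0, z^k = -0.7662, u^k = -1.756
Step 1: x-update.
Minimize 2*x^2 + 7*x + (1.0/2)*(x + 0.7662 - 1.756)^2
FOC: (2*2 + 1.0)*x = -7 + 1.0*(-0.7662 + 1.756)
x^{k+1} = -1.202
Step 2: z-update.
Minimize 8*z^2 - 3*z + (1.0/2)*(-1.202 - z - 1.756)^2
FOC: (2*8 + 1.0)*z = 3 + 1.0*(-1.202 - 1.756)
z^{k+1} = 0.0025
Step 3: u-update.
u^{k+1} = -1.756 - 1.202 - 0.0025 = -2.9605
Step 4: Primal residual = |-1.202 - 0.0025| = 1.2045


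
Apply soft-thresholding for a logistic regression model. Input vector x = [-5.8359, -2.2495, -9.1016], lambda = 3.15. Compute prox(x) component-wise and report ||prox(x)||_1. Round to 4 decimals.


Soft-thresholding with lambda = 3.15:
prox(-5.8359) = sign(-5.8359)*max(|-5.8359| - 3.15, 0) = -2.6859
prox(-2.2495) = sign(-2.2495)*max(|-2.2495| - 3.15, 0) = 0.0
prox(-9.1016) = sign(-9.1016)*max(|-9.1016| - 3.15, 0) = -5.9516
prox(x) = [-2.6859, 0.0, -5.9516]
||prox(x)||_1 = 2.6859 + 0.0 + 5.9516 = 8.6375


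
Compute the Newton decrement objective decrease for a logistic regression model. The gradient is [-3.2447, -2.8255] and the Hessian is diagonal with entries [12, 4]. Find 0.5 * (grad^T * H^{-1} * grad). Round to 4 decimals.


Step 1: H is diagonal, so H^(-1) * g = [-0.2704, -0.7064].
Step 2: g^T H^(-1) g = sum_i g_i^2 / H_ii
  = (-3.2447)^2/12 + (-2.8255)^2/4
  = 0.8773 + 1.9959 = 2.8732
Step 3: Objective decrease = 0.5 * g^T H^(-1) g = 1.4366


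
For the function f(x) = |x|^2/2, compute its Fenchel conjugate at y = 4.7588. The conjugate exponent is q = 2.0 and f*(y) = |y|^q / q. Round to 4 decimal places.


The conjugate exponent q satisfies 1/p + 1/q = 1.
p = 2, so q = 2/(2 - 1) = 2.0
|y|^q = 4.7588^2.0 = 22.6462
f*(4.7588) = 22.6462 / 2.0 = 11.3231


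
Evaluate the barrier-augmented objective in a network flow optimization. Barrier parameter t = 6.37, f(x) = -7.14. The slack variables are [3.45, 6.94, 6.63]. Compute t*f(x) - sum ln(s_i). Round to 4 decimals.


Step 1: Compute log-barrier.
ln values: [1.2384, 1.9373, 1.8916]
phi = -(1.2384 + 1.9373 + 1.8916) = -5.0673
Step 2: Compute augmented objective.
t*f(x) = 6.37*-7.14 = -45.4818
Total = -45.4818 - 5.0673 = -50.5491


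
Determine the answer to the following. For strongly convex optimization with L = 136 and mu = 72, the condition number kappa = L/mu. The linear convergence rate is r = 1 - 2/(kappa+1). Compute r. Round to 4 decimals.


Step 1: Compute the condition number.
kappa = L/mu = 136/72 = 1.8889
Step 2: Compute the convergence rate.
r = 1 - 2/(kappa + 1) = 1 - 2*mu/(L + mu) = (L - mu)/(L + mu) = 64/208 = 0.3077


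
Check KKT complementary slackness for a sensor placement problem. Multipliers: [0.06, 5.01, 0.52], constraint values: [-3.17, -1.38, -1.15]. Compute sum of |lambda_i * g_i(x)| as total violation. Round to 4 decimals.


KKT complementary slackness check:
lambda_1 * g_1 = 0.06 * -3.17 = -0.1902
lambda_2 * g_2 = 5.01 * -1.38 = -6.9138
lambda_3 * g_3 = 0.52 * -1.15 = -0.598
Total violation = 0.1902 + 6.9138 + 0.598 = 7.702


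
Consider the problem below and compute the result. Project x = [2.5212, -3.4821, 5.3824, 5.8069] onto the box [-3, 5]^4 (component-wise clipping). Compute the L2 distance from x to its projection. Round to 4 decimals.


Project each component onto [-3, 5].
clip(2.5212) = 2.5212, clip(-3.4821) = -3.0, clip(5.3824) = 5.0, clip(5.8069) = 5.0
Projection = [2.5212, -3.0, 5.0, 5.0]
Squared diffs: [0.0, 0.2324, 0.1462, 0.6511]
Distance = sqrt(1.0297) = 1.0148


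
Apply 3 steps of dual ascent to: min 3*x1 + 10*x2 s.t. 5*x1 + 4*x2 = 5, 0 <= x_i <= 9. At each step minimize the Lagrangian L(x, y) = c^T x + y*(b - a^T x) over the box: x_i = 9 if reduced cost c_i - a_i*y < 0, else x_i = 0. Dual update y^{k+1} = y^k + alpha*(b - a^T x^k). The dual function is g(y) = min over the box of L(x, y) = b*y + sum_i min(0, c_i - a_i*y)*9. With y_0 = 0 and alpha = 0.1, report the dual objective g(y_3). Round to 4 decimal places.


Dual ascent for LP: min 3*x1 + 10*x2, 5*x1 + 4*x2 = 5, 0 <= x_i <= 9
Step 1: y^k = 0.0, reduced costs: (3.0, 10.0)
  x^k = (0.0, 0.0), subgradient = b - a^T x = 5.0
  y^{k+1} = 0.0 + 0.1*5.0 = 0.5
Step 2: y^k = 0.5, reduced costs: (0.5, 8.0)
  x^k = (0.0, 0.0), subgradient = b - a^T x = 5.0
  y^{k+1} = 0.5 + 0.1*5.0 = 1.0
Step 3: y^k = 1.0, reduced costs: (-2.0, 6.0)
  x^k = (9.0, 0.0), subgradient = b - a^T x = -40.0
  y^{k+1} = 1.0 + 0.1*-40.0 = -3.0
Dual objective at y_3 = -3.0: reduced costs (18.0, 22.0), box minimizer x = (0.0, 0.0)
g(y_3) = b*y + (c1 - a1*y)*x1 + (c2 - a2*y)*x2 = 5*(-3.0) + 18.0*0.0 + 22.0*0.0 = -15.0 + 0.0 + 0.0 = -15.0


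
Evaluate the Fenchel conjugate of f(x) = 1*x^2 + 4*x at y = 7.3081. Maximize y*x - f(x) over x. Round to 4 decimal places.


f*(y) = sup_x {y*x - a*x^2 - b*x} = sup_x {(y-b)*x - a*x^2}
FOC: (y - b) - 2a*x = 0 => x* = (y - b)/(2a)
x* = (7.3081 - 4)/(2*1) = 1.6541
f*(7.3081) = (y-b)^2/(4a) = (7.3081 - 4)^2/(4*1)
= 10.9435/4 = 2.7359


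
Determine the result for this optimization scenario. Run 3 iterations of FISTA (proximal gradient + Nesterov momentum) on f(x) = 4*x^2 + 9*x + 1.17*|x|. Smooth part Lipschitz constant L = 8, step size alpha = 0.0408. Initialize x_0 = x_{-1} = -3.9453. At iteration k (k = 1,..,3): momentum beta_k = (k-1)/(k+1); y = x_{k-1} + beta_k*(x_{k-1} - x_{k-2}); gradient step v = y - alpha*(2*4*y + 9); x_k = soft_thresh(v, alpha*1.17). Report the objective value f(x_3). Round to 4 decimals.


FISTA on f(x) = 4*x^2 + 9*x + 1.17*|x|
L = 8, alpha = 0.0408
Iteration 1: beta = 0.0, y = -3.9453 + 0.0*(-3.9453 + 3.9453) = -3.9453
  grad(y) = -22.5624, v = y - alpha*grad = -3.0248
  prox(v) = soft_thresh(-3.0248, 0.0477) = -2.977
Iteration 2: beta = 0.3333, y = -2.977 + 0.3333*(-2.977 + 3.9453) = -2.6543
  grad(y) = -12.2341, v = y - alpha*grad = -2.1551
  prox(v) = soft_thresh(-2.1551, 0.0477) = -2.1074
Iteration 3: beta = 0.5, y = -2.1074 + 0.5*(-2.1074 + 2.977) = -1.6725
  grad(y) = -4.3804, v = y - alpha*grad = -1.4938
  prox(v) = soft_thresh(-1.4938, 0.0477) = -1.4461
f(x_3) = 4*(-1.4461)^2 + 9*(-1.4461) + 1.17*|-1.4461| = -2.9582


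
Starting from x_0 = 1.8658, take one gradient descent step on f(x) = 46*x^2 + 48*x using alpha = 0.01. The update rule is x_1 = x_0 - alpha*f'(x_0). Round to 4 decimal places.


We compute the gradient at x_0 and apply the update.
f'(x) = 92*x + 48
f'(1.8658) = 92*1.8658 + 48 = 219.6536
x_1 = 1.8658 - 0.01*219.6536 = -0.3307


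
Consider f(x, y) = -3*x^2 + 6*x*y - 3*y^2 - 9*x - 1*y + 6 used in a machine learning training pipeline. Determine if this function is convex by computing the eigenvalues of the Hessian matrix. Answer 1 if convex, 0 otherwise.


The Hessian of f(x,y) = -3*x^2 + 6*x*y - 3*y^2 - 9*x - 1*y + 6 is:
H = [[-6, 6], [6, -6]]
Trace = -6 - 6 = -12
Determinant = -6*-6 - (6)^2 = 0
Discriminant = (-12)^2 - 4*0 = 144.0
Eigenvalues: lambda_1 = -12.0, lambda_2 = 0.0
The function is not convex.

0


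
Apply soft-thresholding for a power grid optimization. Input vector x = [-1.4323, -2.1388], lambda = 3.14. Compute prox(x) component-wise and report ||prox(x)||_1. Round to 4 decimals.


Soft-thresholding with lambda = 3.14:
prox(-1.4323) = sign(-1.4323)*max(|-1.4323| - 3.14, 0) = 0.0
prox(-2.1388) = sign(-2.1388)*max(|-2.1388| - 3.14, 0) = 0.0
prox(x) = [0.0, 0.0]
||prox(x)||_1 = 0.0 + 0.0 = 0.0


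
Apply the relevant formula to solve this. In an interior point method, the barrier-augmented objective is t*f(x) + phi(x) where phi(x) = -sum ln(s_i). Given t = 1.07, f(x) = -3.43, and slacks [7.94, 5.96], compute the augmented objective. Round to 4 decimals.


Step 1: Compute log-barrier.
ln values: [2.0719, 1.7851]
phi = -(2.0719 + 1.7851) = -3.857
Step 2: Compute augmented objective.
t*f(x) = 1.07*-3.43 = -3.6701
Total = -3.6701 - 3.857 = -7.5271


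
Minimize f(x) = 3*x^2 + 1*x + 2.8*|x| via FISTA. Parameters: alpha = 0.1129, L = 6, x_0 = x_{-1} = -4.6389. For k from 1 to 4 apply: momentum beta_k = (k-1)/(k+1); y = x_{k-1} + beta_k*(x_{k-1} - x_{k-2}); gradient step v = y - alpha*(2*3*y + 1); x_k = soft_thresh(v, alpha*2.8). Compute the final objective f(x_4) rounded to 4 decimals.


FISTA on f(x) = 3*x^2 + 1*x + 2.8*|x|
L = 6, alpha = 0.1129
Iteration 1: beta = 0.0, y = -4.6389 + 0.0*(-4.6389 + 4.6389) = -4.6389
  grad(y) = -26.8334, v = y - alpha*grad = -1.6094
  prox(v) = soft_thresh(-1.6094, 0.3161) = -1.2933
Iteration 2: beta = 0.3333, y = -1.2933 + 0.3333*(-1.2933 + 4.6389) = -0.1781
  grad(y) = -0.0685, v = y - alpha*grad = -0.1704
  prox(v) = soft_thresh(-0.1704, 0.3161) = 0.0
Iteration 3: beta = 0.5, y = 0.0 + 0.5*(0.0 + 1.2933) = 0.6466
  grad(y) = 4.8799, v = y - alpha*grad = 0.0957
  prox(v) = soft_thresh(0.0957, 0.3161) = 0.0
Iteration 4: beta = 0.6, y = 0.0 + 0.6*(0.0 - 0.0) = 0.0
  grad(y) = 1.0, v = y - alpha*grad = -0.1129
  prox(v) = soft_thresh(-0.1129, 0.3161) = 0.0
f(x_4) = 3*0.0^2 + 1*0.0 + 2.8*|0.0| = 0.0


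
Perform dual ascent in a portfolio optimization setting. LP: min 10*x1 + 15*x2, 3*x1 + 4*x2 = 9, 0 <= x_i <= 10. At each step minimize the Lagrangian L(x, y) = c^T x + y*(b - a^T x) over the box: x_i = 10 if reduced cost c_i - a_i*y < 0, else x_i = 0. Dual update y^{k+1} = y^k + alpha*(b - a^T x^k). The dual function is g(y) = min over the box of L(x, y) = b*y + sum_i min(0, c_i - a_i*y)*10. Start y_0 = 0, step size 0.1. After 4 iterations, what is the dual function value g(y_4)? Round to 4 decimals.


Dual ascent for LP: min 10*x1 + 15*x2, 3*x1 + 4*x2 = 9, 0 <= x_i <= 10
Step 1: y^k = 0.0, reduced costs: (10.0, 15.0)
  x^k = (0.0, 0.0), subgradient = b - a^T x = 9.0
  y^{k+1} = 0.0 + 0.1*9.0 = 0.9
Step 2: y^k = 0.9, reduced costs: (7.3, 11.4)
  x^k = (0.0, 0.0), subgradient = b - a^T x = 9.0
  y^{k+1} = 0.9 + 0.1*9.0 = 1.8
Step 3: y^k = 1.8, reduced costs: (4.6, 7.8)
  x^k = (0.0, 0.0), subgradient = b - a^T x = 9.0
  y^{k+1} = 1.8 + 0.1*9.0 = 2.7
Step 4: y^k = 2.7, reduced costs: (1.9, 4.2)
  x^k = (0.0, 0.0), subgradient = b - a^T x = 9.0
  y^{k+1} = 2.7 + 0.1*9.0 = 3.6
Dual objective at y_4 = 3.6: reduced costs (-0.8, 0.6), box minimizer x = (10.0, 0.0)
g(y_4) = b*y + (c1 - a1*y)*x1 + (c2 - a2*y)*x2 = 9*3.6 + (-0.8)*10.0 + 0.6*0.0 = 32.4 - 8.0 + 0.0 = 24.4


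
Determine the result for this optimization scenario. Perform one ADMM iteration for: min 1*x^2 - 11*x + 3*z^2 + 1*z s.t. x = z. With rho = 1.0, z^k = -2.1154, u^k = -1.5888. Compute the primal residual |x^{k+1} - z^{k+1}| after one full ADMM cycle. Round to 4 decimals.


ADMM iteration with rho = 1.0, z^k = -2.1154, u^k = -1.5888
Step 1: x-update.
Minimize 1*x^2 - 11*x + (1.0/2)*(x + 2.1154 - 1.5888)^2
FOC: (2*1 + 1.0)*x = 11 + 1.0*(-2.1154 + 1.5888)
x^{k+1} = 3.4911
Step 2: z-update.
Minimize 3*z^2 + 1*z + (1.0/2)*(3.4911 - z - 1.5888)^2
FOC: (2*3 + 1.0)*z = -1 + 1.0*(3.4911 - 1.5888)
z^{k+1} = 0.1289
Step 3: u-update.
u^{k+1} = -1.5888 + 3.4911 - 0.1289 = 1.7734
Step 4: Primal residual = |3.4911 - 0.1289| = 3.3622


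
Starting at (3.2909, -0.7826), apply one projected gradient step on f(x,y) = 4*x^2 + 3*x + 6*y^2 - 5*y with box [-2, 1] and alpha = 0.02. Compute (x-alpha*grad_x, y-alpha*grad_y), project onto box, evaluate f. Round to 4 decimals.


Step 1: Compute gradient at (3.2909, -0.7826).
grad_x = 2*4*3.2909 + 3 = 29.3272
grad_y = 2*6*-0.7826 - 5 = -14.3912
Step 2: Gradient step.
x_raw = 3.2909 - 0.02*29.3272 = 2.7044
y_raw = -0.7826 - 0.02*-14.3912 = -0.4948
Step 3: Project onto [-2, 1].
x_proj = clip(2.7044) = 1.0
y_proj = clip(-0.4948) = -0.4948
Step 4: Evaluate f.
f(1.0, -0.4948) = 10.9427


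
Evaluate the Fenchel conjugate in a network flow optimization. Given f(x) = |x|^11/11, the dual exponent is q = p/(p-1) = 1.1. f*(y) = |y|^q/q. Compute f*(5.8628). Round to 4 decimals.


The conjugate exponent q satisfies 1/p + 1/q = 1.
p = 11, so q = 11/(11 - 1) = 1.1
|y|^q = 5.8628^1.1 = 6.9971
f*(5.8628) = 6.9971 / 1.1 = 6.361


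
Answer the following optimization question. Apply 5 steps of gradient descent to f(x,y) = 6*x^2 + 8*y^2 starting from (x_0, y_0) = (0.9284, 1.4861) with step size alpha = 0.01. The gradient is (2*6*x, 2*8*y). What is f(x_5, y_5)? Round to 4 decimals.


Gradient descent on f(x,y) = 6*x^2 + 8*y^2.
Starting point: (0.9284, 1.4861), alpha = 0.01
Step 1: grad_x = 2*6*0.9284 = 11.1408, grad_y = 2*8*1.4861 = 23.7776
  x_1 = 0.9284 - 0.01*11.1408 = 0.817
  y_1 = 1.4861 - 0.01*23.7776 = 1.2483
Step 2: grad_x = 2*6*0.817 = 9.8039, grad_y = 2*8*1.2483 = 19.9732
  x_2 = 0.817 - 0.01*9.8039 = 0.719
  y_2 = 1.2483 - 0.01*19.9732 = 1.0486
Step 3: grad_x = 2*6*0.719 = 8.6274, grad_y = 2*8*1.0486 = 16.7775
  x_3 = 0.719 - 0.01*8.6274 = 0.6327
  y_3 = 1.0486 - 0.01*16.7775 = 0.8808
Step 4: grad_x = 2*6*0.6327 = 7.5921, grad_y = 2*8*0.8808 = 14.0931
  x_4 = 0.6327 - 0.01*7.5921 = 0.5568
  y_4 = 0.8808 - 0.01*14.0931 = 0.7399
Step 5: grad_x = 2*6*0.5568 = 6.6811, grad_y = 2*8*0.7399 = 11.8382
  x_5 = 0.5568 - 0.01*6.6811 = 0.4899
  y_5 = 0.7399 - 0.01*11.8382 = 0.6215
f(0.4899, 0.6215) = 6*0.4899^2 + 8*0.6215^2 = 4.5304


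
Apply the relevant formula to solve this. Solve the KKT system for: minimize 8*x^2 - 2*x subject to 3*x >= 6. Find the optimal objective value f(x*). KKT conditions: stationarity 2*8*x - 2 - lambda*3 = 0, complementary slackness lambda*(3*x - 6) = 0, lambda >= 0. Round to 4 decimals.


Step 1: Try lambda = 0 (constraint inactive).
x_unc = 2/(2*8) = 0.125
Check: 3*0.125 = 0.375 < 6 -- violated!
Step 2: Constraint must be active: 3*x = 6
x* = 6/3 = 2.0
lambda = (2*8*2.0 - 2)/3 = 10.0
Step 3: Compute optimal value.
f(x*) = 8*2.0^2 - 2*2.0 = 28.0


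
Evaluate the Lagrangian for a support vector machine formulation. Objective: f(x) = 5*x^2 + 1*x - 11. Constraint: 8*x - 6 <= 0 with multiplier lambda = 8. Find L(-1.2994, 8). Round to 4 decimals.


Step 1: Evaluate f(x).
f(-1.2994) = 5*(-1.2994)^2 + 1*(-1.2994) - 11 = -3.8572
Step 2: Evaluate g(x).
g(-1.2994) = 8*-1.2994 - 6 = -16.3952
Step 3: Compute Lagrangian.
L = -3.8572 + 8*-16.3952 = -135.0188


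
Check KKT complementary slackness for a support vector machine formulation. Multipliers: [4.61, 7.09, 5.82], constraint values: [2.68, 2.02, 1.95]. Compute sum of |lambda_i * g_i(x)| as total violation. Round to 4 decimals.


KKT complementary slackness check:
lambda_1 * g_1 = 4.61 * 2.68 = 12.3548
lambda_2 * g_2 = 7.09 * 2.02 = 14.3218
lambda_3 * g_3 = 5.82 * 1.95 = 11.349
Total violation = 12.3548 + 14.3218 + 11.349 = 38.0256


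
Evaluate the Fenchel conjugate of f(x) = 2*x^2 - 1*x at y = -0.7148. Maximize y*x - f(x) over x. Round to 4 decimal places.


f*(y) = sup_x {y*x - a*x^2 - b*x} = sup_x {(y-b)*x - a*x^2}
FOC: (y - b) - 2a*x = 0 => x* = (y - b)/(2a)
x* = (-0.7148 + 1)/(2*2) = 0.0713
f*(-0.7148) = (y-b)^2/(4a) = (-0.7148 + 1)^2/(4*2)
= 0.0813/8 = 0.0102


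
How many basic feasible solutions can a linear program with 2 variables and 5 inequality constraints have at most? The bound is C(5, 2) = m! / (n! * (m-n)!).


Each vertex corresponds to some choice of n active constraints out of m, so the number of vertices is at most C(m, n) = m! / (n!(m-n)!).
m = 5, n = 2
Numerator: 5 * 4
Denominator: 2! = 2
C(5, 2) = 10


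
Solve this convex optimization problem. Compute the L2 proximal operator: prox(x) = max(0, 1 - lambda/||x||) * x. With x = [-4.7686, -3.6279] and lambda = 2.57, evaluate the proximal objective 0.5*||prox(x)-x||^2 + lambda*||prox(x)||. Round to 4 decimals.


Step 1: Compute ||x||.
||x|| = 5.9918
Step 2: Compute scaling factor.
scale = max(0, 1 - 2.57/5.9918) = 0.5711
Step 3: prox(x) = [-2.7232, -2.0718]
||prox(x)|| = 3.4218
Step 4: Proximal objective.
0.5*||prox-x||^2 = 3.3025
lambda*||prox|| = 8.794
Total = 12.0964


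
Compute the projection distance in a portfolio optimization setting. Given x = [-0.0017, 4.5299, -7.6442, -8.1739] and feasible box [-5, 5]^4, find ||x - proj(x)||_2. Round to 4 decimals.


Project each component onto [-5, 5].
clip(-0.0017) = -0.0017, clip(4.5299) = 4.5299, clip(-7.6442) = -5.0, clip(-8.1739) = -5.0
Projection = [-0.0017, 4.5299, -5.0, -5.0]
Squared diffs: [0.0, 0.0, 6.9918, 10.0736]
Distance = sqrt(17.0654) = 4.131


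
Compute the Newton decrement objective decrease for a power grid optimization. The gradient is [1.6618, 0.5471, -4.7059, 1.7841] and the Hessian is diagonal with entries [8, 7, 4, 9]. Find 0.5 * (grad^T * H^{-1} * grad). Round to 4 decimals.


Step 1: H is diagonal, so H^(-1) * g = [0.2077, 0.0782, -1.1765, 0.1982].
Step 2: g^T H^(-1) g = sum_i g_i^2 / H_ii
  = (1.6618)^2/8 + (0.5471)^2/7 + (-4.7059)^2/4 + (1.7841)^2/9
  = 0.3452 + 0.0428 + 5.5364 + 0.3537 = 6.278
Step 3: Objective decrease = 0.5 * g^T H^(-1) g = 3.139


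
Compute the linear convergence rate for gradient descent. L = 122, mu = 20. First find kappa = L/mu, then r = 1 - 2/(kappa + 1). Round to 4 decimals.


Step 1: Compute the condition number.
kappa = L/mu = 122/20 = 6.1
Step 2: Compute the convergence rate.
r = 1 - 2/(kappa + 1) = 1 - 2*mu/(L + mu) = (L - mu)/(L + mu) = 102/142 = 0.7183


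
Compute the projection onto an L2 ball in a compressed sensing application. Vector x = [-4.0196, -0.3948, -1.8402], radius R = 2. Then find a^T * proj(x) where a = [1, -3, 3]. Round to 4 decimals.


Step 1: Compute ||x|| (intermediates to 6 decimals).
||x|| = sqrt((-4.0196)^2 + (-0.3948)^2 + (-1.8402)^2) = 4.438399
Step 2: Project.
Since ||x|| > R, scale = R/||x|| = 2/4.438399 = 0.450613, proj(x) = scale * x
proj(x) = [-1.811284, -0.177902, -0.829218]
Step 3: Dot product.
a^T * proj(x) = 1*(-1.811284) - 3*(-0.177902) + 3*(-0.829218) = -3.7652


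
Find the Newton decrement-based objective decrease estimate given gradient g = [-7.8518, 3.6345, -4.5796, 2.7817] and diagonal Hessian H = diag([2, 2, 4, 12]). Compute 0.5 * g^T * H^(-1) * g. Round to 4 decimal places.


Step 1: H is diagonal, so H^(-1) * g = [-3.9259, 1.8173, -1.1449, 0.2318].
Step 2: g^T H^(-1) g = sum_i g_i^2 / H_ii
  = (-7.8518)^2/2 + (3.6345)^2/2 + (-4.5796)^2/4 + (2.7817)^2/12
  = 30.8254 + 6.6048 + 5.2432 + 0.6448 = 43.3182
Step 3: Objective decrease = 0.5 * g^T H^(-1) g = 21.6591


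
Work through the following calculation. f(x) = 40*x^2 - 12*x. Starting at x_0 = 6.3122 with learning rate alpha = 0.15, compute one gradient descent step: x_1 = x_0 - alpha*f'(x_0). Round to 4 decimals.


We compute the gradient at x_0 and apply the update.
f'(x) = 80*x - 12
f'(6.3122) = 80*6.3122 - 12 = 492.976
x_1 = 6.3122 - 0.15*492.976 = -67.6342


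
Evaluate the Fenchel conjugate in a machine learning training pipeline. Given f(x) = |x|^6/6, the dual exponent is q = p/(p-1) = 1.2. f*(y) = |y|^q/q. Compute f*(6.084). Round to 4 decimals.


The conjugate exponent q satisfies 1/p + 1/q = 1.
p = 6, so q = 6/(6 - 1) = 1.2
|y|^q = 6.084^1.2 = 8.7303
f*(6.084) = 8.7303 / 1.2 = 7.2752


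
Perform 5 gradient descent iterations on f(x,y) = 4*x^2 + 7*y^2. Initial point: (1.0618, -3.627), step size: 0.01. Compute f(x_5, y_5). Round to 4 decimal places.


Gradient descent on f(x,y) = 4*x^2 + 7*y^2.
Starting point: (1.0618, -3.627), alpha = 0.01
Step 1: grad_x = 2*4*1.0618 = 8.4944, grad_y = 2*7*-3.627 = -50.778
  x_1 = 1.0618 - 0.01*8.4944 = 0.9769
  y_1 = -3.627 - 0.01*-50.778 = -3.1192
Step 2: grad_x = 2*4*0.9769 = 7.8148, grad_y = 2*7*-3.1192 = -43.6691
  x_2 = 0.9769 - 0.01*7.8148 = 0.8987
  y_2 = -3.1192 - 0.01*-43.6691 = -2.6825
Step 3: grad_x = 2*4*0.8987 = 7.1897, grad_y = 2*7*-2.6825 = -37.5554
  x_3 = 0.8987 - 0.01*7.1897 = 0.8268
  y_3 = -2.6825 - 0.01*-37.5554 = -2.307
Step 4: grad_x = 2*4*0.8268 = 6.6145, grad_y = 2*7*-2.307 = -32.2977
  x_4 = 0.8268 - 0.01*6.6145 = 0.7607
  y_4 = -2.307 - 0.01*-32.2977 = -1.984
Step 5: grad_x = 2*4*0.7607 = 6.0853, grad_y = 2*7*-1.984 = -27.776
  x_5 = 0.7607 - 0.01*6.0853 = 0.6998
  y_5 = -1.984 - 0.01*-27.776 = -1.7062
f(0.6998, -1.7062) = 4*0.6998^2 + 7*(-1.7062)^2 = 22.3377


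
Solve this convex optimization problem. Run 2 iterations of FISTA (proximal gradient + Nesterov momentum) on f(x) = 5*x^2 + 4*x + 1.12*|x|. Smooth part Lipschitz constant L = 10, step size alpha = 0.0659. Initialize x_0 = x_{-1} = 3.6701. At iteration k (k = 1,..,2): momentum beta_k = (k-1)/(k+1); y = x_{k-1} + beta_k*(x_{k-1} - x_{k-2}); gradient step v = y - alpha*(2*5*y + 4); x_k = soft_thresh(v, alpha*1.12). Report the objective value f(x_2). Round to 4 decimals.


FISTA on f(x) = 5*x^2 + 4*x + 1.12*|x|
L = 10, alpha = 0.0659
Iteration 1: beta = 0.0, y = 3.6701 + 0.0*(3.6701 - 3.6701) = 3.6701
  grad(y) = 40.701, v = y - alpha*grad = 0.9879
  prox(v) = soft_thresh(0.9879, 0.0738) = 0.9141
Iteration 2: beta = 0.3333, y = 0.9141 + 0.3333*(0.9141 - 3.6701) = -0.0046
  grad(y) = 3.9543, v = y - alpha*grad = -0.2652
  prox(v) = soft_thresh(-0.2652, 0.0738) = -0.1914
f(x_2) = 5*(-0.1914)^2 + 4*(-0.1914) + 1.12*|-0.1914| = -0.368


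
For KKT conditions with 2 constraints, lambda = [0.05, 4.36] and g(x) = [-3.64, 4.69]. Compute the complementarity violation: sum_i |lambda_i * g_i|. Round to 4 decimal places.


KKT complementary slackness check:
lambda_1 * g_1 = 0.05 * -3.64 = -0.182
lambda_2 * g_2 = 4.36 * 4.69 = 20.4484
Total violation = 0.182 + 20.4484 = 20.6304


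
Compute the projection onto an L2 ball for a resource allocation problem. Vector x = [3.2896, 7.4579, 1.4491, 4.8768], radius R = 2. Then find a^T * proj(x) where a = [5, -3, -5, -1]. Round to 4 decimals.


Step 1: Compute ||x|| (intermediates to 6 decimals).
||x|| = sqrt(3.2896^2 + 7.4579^2 + 1.4491^2 + 4.8768^2) = 9.60858
Step 2: Project.
Since ||x|| > R, scale = R/||x|| = 2/9.60858 = 0.208147, proj(x) = scale * x
proj(x) = [0.68472, 1.55234, 0.301626, 1.015091]
Step 3: Dot product.
a^T * proj(x) = 5*0.68472 - 3*1.55234 - 5*0.301626 - 1*1.015091 = -3.7566


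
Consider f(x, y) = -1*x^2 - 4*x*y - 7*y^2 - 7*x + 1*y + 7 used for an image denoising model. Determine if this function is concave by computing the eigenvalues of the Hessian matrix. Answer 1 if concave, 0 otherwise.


The Hessian of f(x,y) = -1*x^2 - 4*x*y - 7*y^2 - 7*x + 1*y + 7 is:
H = [[-2, -4], [-4, -14]]
Trace = -2 - 14 = -16
Determinant = -2*-14 - (-4)^2 = 12
Discriminant = (-16)^2 - 4*12 = 208.0
Eigenvalues: lambda_1 = -15.2111, lambda_2 = -0.7889
The function is concave.

1


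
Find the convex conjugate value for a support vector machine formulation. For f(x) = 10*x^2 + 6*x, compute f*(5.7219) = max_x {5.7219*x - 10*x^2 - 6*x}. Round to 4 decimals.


f*(y) = sup_x {y*x - a*x^2 - b*x} = sup_x {(y-b)*x - a*x^2}
FOC: (y - b) - 2a*x = 0 => x* = (y - b)/(2a)
x* = (5.7219 - 6)/(2*10) = -0.0139
f*(5.7219) = (y-b)^2/(4a) = (5.7219 - 6)^2/(4*10)
= 0.0773/40 = 0.0019


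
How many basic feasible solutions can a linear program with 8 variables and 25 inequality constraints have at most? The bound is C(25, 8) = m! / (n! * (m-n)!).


Each vertex corresponds to some choice of n active constraints out of m, so the number of vertices is at most C(m, n) = m! / (n!(m-n)!).
m = 25, n = 8
Numerator: 25 * 24 * 23 * 22 * 21 * 20 * 19 * 18
Denominator: 8! = 40320
C(25, 8) = 1081575


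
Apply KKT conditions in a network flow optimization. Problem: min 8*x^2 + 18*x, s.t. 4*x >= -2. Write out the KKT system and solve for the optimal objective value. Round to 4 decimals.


Step 1: Try lambda = 0 (constraint inactive).
x_unc = -18/(2*8) = -1.125
Check: 4*-1.125 = -4.5 < -2 -- violated!
Step 2: Constraint must be active: 4*x = -2
x* = -2/4 = -0.5
lambda = (2*8*(-0.5) + 18)/4 = 2.5
Step 3: Compute optimal value.
f(x*) = 8*(-0.5)^2 + 18*(-0.5) = -7.0


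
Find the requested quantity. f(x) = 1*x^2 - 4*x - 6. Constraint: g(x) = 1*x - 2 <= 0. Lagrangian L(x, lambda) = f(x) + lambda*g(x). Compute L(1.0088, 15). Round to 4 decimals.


Step 1: Evaluate f(x).
f(1.0088) = 1*1.0088^2 - 4*1.0088 - 6 = -9.0175
Step 2: Evaluate g(x).
g(1.0088) = 1*1.0088 - 2 = -0.9912
Step 3: Compute Lagrangian.
L = -9.0175 + 15*-0.9912 = -23.8855


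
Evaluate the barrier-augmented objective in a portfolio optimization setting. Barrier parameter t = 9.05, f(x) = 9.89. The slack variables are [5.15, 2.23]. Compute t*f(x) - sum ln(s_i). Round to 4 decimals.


Step 1: Compute log-barrier.
ln values: [1.639, 0.802]
phi = -(1.639 + 0.802) = -2.441
Step 2: Compute augmented objective.
t*f(x) = 9.05*9.89 = 89.5045
Total = 89.5045 - 2.441 = 87.0635


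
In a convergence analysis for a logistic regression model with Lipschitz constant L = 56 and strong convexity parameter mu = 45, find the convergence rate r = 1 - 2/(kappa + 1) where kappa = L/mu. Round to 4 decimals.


Step 1: Compute the condition number.
kappa = L/mu = 56/45 = 1.2444
Step 2: Compute the convergence rate.
r = 1 - 2/(kappa + 1) = 1 - 2*mu/(L + mu) = (L - mu)/(L + mu) = 11/101 = 0.1089


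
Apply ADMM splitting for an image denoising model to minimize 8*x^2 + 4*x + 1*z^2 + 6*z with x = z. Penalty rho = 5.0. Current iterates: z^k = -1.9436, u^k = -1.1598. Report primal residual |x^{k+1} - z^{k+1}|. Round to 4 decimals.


ADMM iteration with rho = 5.0, z^k = -1.9436, u^k = -1.1598
Step 1: x-update.
Minimize 8*x^2 + 4*x + (5.0/2)*(x + 1.9436 - 1.1598)^2
FOC: (2*8 + 5.0)*x = -4 + 5.0*(-1.9436 + 1.1598)
x^{k+1} = -0.3771
Step 2: z-update.
Minimize 1*z^2 + 6*z + (5.0/2)*(-0.3771 - z - 1.1598)^2
FOC: (2*1 + 5.0)*z = -6 + 5.0*(-0.3771 - 1.1598)
z^{k+1} = -1.9549
Step 3: u-update.
u^{k+1} = -1.1598 - 0.3771 + 1.9549 = 0.418
Step 4: Primal residual = |-0.3771 + 1.9549| = 1.5778


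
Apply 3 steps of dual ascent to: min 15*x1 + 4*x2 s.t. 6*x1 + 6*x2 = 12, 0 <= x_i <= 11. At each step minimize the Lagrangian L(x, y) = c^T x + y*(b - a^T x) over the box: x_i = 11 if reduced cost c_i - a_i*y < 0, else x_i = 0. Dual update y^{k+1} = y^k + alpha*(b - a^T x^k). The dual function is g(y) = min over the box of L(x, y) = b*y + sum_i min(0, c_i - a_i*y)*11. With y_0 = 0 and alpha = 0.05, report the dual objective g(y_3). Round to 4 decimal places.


Dual ascent for LP: min 15*x1 + 4*x2, 6*x1 + 6*x2 = 12, 0 <= x_i <= 11
Step 1: y^k = 0.0, reduced costs: (15.0, 4.0)
  x^k = (0.0, 0.0), subgradient = b - a^T x = 12.0
  y^{k+1} = 0.0 + 0.05*12.0 = 0.6
Step 2: y^k = 0.6, reduced costs: (11.4, 0.4)
  x^k = (0.0, 0.0), subgradient = b - a^T x = 12.0
  y^{k+1} = 0.6 + 0.05*12.0 = 1.2
Step 3: y^k = 1.2, reduced costs: (7.8, -3.2)
  x^k = (0.0, 11.0), subgradient = b - a^T x = -54.0
  y^{k+1} = 1.2 + 0.05*-54.0 = -1.5
Dual objective at y_3 = -1.5: reduced costs (24.0, 13.0), box minimizer x = (0.0, 0.0)
g(y_3) = b*y + (c1 - a1*y)*x1 + (c2 - a2*y)*x2 = 12*(-1.5) + 24.0*0.0 + 13.0*0.0 = -18.0 + 0.0 + 0.0 = -18.0


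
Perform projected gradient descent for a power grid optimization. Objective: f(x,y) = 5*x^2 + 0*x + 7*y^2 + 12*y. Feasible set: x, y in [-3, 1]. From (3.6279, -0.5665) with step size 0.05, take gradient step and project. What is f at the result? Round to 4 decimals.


Step 1: Compute gradient at (3.6279, -0.5665).
grad_x = 2*5*3.6279 + 0 = 36.279
grad_y = 2*7*-0.5665 + 12 = 4.069
Step 2: Gradient step.
x_raw = 3.6279 - 0.05*36.279 = 1.814
y_raw = -0.5665 - 0.05*4.069 = -0.77
Step 3: Project onto [-3, 1].
x_proj = clip(1.814) = 1.0
y_proj = clip(-0.77) = -0.77
Step 4: Evaluate f.
f(1.0, -0.77) = -0.0896


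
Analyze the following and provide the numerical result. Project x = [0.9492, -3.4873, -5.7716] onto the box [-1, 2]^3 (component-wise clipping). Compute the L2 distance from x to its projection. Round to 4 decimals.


Project each component onto [-1, 2].
clip(0.9492) = 0.9492, clip(-3.4873) = -1.0, clip(-5.7716) = -1.0
Projection = [0.9492, -1.0, -1.0]
Squared diffs: [0.0, 6.1867, 22.7682]
Distance = sqrt(28.9549) = 5.381


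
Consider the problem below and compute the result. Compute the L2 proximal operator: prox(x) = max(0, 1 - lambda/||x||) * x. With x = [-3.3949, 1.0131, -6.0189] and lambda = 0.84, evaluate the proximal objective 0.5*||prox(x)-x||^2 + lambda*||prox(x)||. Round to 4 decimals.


Step 1: Compute ||x||.
||x|| = 6.9842
Step 2: Compute scaling factor.
scale = max(0, 1 - 0.84/6.9842) = 0.8797
Step 3: prox(x) = [-2.9866, 0.8913, -5.295]
||prox(x)|| = 6.1442
Step 4: Proximal objective.
0.5*||prox-x||^2 = 0.3528
lambda*||prox|| = 5.1611
Total = 5.5139


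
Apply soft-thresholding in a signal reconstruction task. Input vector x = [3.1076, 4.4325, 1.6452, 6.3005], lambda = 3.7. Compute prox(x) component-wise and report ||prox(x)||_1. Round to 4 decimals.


Soft-thresholding with lambda = 3.7:
prox(3.1076) = sign(3.1076)*max(|3.1076| - 3.7, 0) = 0.0
prox(4.4325) = sign(4.4325)*max(|4.4325| - 3.7, 0) = 0.7325
prox(1.6452) = sign(1.6452)*max(|1.6452| - 3.7, 0) = 0.0
prox(6.3005) = sign(6.3005)*max(|6.3005| - 3.7, 0) = 2.6005
prox(x) = [0.0, 0.7325, 0.0, 2.6005]
||prox(x)||_1 = 0.0 + 0.7325 + 0.0 + 2.6005 = 3.333


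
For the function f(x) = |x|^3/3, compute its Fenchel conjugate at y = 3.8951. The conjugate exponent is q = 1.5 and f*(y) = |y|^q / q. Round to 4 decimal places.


The conjugate exponent q satisfies 1/p + 1/q = 1.
p = 3, so q = 3/(3 - 1) = 1.5
|y|^q = 3.8951^1.5 = 7.6874
f*(3.8951) = 7.6874 / 1.5 = 5.1249


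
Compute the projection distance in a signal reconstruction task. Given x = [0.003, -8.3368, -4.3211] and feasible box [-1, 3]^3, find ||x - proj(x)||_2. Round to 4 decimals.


Project each component onto [-1, 3].
clip(0.003) = 0.003, clip(-8.3368) = -1.0, clip(-4.3211) = -1.0
Projection = [0.003, -1.0, -1.0]
Squared diffs: [0.0, 53.8286, 11.0297]
Distance = sqrt(64.8583) = 8.0535


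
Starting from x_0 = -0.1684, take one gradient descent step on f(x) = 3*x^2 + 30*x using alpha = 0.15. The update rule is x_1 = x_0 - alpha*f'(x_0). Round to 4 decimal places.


We compute the gradient at x_0 and apply the update.
f'(x) = 6*x + 30
f'(-0.1684) = 6*-0.1684 + 30 = 28.9896
x_1 = -0.1684 - 0.15*28.9896 = -4.5168


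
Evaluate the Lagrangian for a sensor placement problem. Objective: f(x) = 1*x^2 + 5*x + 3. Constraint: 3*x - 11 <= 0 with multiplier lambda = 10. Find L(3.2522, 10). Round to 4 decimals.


Step 1: Evaluate f(x).
f(3.2522) = 1*3.2522^2 + 5*3.2522 + 3 = 29.8378
Step 2: Evaluate g(x).
g(3.2522) = 3*3.2522 - 11 = -1.2434
Step 3: Compute Lagrangian.
L = 29.8378 + 10*-1.2434 = 17.4038


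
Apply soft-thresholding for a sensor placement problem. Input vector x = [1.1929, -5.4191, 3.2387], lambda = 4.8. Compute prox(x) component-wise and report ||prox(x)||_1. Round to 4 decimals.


Soft-thresholding with lambda = 4.8:
prox(1.1929) = sign(1.1929)*max(|1.1929| - 4.8, 0) = 0.0
prox(-5.4191) = sign(-5.4191)*max(|-5.4191| - 4.8, 0) = -0.6191
prox(3.2387) = sign(3.2387)*max(|3.2387| - 4.8, 0) = 0.0
prox(x) = [0.0, -0.6191, 0.0]
||prox(x)||_1 = 0.0 + 0.6191 + 0.0 = 0.6191


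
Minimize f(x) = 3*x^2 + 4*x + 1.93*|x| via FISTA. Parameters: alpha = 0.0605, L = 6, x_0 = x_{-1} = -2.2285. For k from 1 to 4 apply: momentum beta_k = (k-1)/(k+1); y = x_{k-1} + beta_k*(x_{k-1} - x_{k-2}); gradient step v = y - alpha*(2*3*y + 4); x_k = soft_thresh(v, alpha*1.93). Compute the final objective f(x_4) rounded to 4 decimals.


FISTA on f(x) = 3*x^2 + 4*x + 1.93*|x|
L = 6, alpha = 0.0605
Iteration 1: beta = 0.0, y = -2.2285 + 0.0*(-2.2285 + 2.2285) = -2.2285
  grad(y) = -9.371, v = y - alpha*grad = -1.6616
  prox(v) = soft_thresh(-1.6616, 0.1168) = -1.5448
Iteration 2: beta = 0.3333, y = -1.5448 + 0.3333*(-1.5448 + 2.2285) = -1.3169
  grad(y) = -3.9013, v = y - alpha*grad = -1.0809
  prox(v) = soft_thresh(-1.0809, 0.1168) = -0.9641
Iteration 3: beta = 0.5, y = -0.9641 + 0.5*(-0.9641 + 1.5448) = -0.6737
  grad(y) = -0.0425, v = y - alpha*grad = -0.6712
  prox(v) = soft_thresh(-0.6712, 0.1168) = -0.5544
Iteration 4: beta = 0.6, y = -0.5544 + 0.6*(-0.5544 + 0.9641) = -0.3086
  grad(y) = 2.1484, v = y - alpha*grad = -0.4386
  prox(v) = soft_thresh(-0.4386, 0.1168) = -0.3218
f(x_4) = 3*(-0.3218)^2 + 4*(-0.3218) + 1.93*|-0.3218| = -0.3555


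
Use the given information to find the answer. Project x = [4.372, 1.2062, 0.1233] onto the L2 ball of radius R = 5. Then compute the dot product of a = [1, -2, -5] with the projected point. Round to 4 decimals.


Step 1: Compute ||x|| (intermediates to 6 decimals).
||x|| = sqrt(4.372^2 + 1.2062^2 + 0.1233^2) = 4.537015
Step 2: Project.
Since ||x|| <= R, proj = x (no scaling needed).
proj(x) = [4.372, 1.2062, 0.1233]
Step 3: Dot product.
a^T * proj(x) = 1*4.372 - 2*1.2062 - 5*0.1233 = 1.3431


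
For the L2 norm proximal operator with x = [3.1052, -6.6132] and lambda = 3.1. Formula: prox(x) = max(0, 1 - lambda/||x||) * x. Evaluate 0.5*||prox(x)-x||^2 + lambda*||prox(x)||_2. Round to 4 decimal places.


Step 1: Compute ||x||.
||x|| = 7.3059
Step 2: Compute scaling factor.
scale = max(0, 1 - 3.1/7.3059) = 0.5757
Step 3: prox(x) = [1.7876, -3.8071]
||prox(x)|| = 4.2059
Step 4: Proximal objective.
0.5*||prox-x||^2 = 4.805
lambda*||prox|| = 13.0383
Total = 17.8434


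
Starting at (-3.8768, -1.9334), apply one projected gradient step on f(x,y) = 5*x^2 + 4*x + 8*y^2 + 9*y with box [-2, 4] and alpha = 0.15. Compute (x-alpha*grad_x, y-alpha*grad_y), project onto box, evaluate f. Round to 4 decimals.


Step 1: Compute gradient at (-3.8768, -1.9334).
grad_x = 2*5*-3.8768 + 4 = -34.768
grad_y = 2*8*-1.9334 + 9 = -21.9344
Step 2: Gradient step.
x_raw = -3.8768 - 0.15*-34.768 = 1.3384
y_raw = -1.9334 - 0.15*-21.9344 = 1.3568
Step 3: Project onto [-2, 4].
x_proj = clip(1.3384) = 1.3384
y_proj = clip(1.3568) = 1.3568
Step 4: Evaluate f.
f(1.3384, 1.3568) = 41.2474


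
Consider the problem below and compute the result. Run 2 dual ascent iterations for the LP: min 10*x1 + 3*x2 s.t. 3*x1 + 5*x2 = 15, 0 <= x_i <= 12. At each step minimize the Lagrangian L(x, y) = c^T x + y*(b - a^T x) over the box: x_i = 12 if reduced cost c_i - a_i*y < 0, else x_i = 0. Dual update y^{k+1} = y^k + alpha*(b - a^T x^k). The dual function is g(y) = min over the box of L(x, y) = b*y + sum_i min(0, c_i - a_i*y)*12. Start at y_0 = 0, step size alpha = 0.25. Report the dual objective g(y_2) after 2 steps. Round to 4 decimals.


Dual ascent for LP: min 10*x1 + 3*x2, 3*x1 + 5*x2 = 15, 0 <= x_i <= 12
Step 1: y^k = 0.0, reduced costs: (10.0, 3.0)
  x^k = (0.0, 0.0), subgradient = b - a^T x = 15.0
  y^{k+1} = 0.0 + 0.25*15.0 = 3.75
Step 2: y^k = 3.75, reduced costs: (-1.25, -15.75)
  x^k = (12.0, 12.0), subgradient = b - a^T x = -81.0
  y^{k+1} = 3.75 + 0.25*-81.0 = -16.5
Dual objective at y_2 = -16.5: reduced costs (59.5, 85.5), box minimizer x = (0.0, 0.0)
g(y_2) = b*y + (c1 - a1*y)*x1 + (c2 - a2*y)*x2 = 15*(-16.5) + 59.5*0.0 + 85.5*0.0 = -247.5 + 0.0 + 0.0 = -247.5


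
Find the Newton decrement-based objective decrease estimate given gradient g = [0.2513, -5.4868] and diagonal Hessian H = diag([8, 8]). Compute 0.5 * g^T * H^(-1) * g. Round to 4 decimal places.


Step 1: H is diagonal, so H^(-1) * g = [0.0314, -0.6859].
Step 2: g^T H^(-1) g = sum_i g_i^2 / H_ii
  = (0.2513)^2/8 + (-5.4868)^2/8
  = 0.0079 + 3.7631 = 3.771
Step 3: Objective decrease = 0.5 * g^T H^(-1) g = 1.8855
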